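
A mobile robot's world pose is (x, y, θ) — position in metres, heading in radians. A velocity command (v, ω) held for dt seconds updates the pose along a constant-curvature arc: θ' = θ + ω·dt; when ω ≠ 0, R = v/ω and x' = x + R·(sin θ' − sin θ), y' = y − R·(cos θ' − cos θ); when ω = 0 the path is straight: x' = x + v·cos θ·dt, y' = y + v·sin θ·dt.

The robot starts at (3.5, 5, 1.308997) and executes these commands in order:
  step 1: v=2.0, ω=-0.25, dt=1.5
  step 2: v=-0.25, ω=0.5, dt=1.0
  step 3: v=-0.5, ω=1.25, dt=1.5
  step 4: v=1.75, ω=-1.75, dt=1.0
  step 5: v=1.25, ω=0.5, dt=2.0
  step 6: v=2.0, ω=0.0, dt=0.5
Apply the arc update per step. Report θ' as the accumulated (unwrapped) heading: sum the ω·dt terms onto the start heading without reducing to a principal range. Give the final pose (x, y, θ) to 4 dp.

(2.0390, 10.6735, 2.5590)

step 1: θ'=0.9340 (R=-8.0000) → pose (4.7954, 7.6864, 0.9340)
step 2: θ'=1.4340 (R=-0.5000) → pose (4.7021, 7.4573, 1.4340)
step 3: θ'=3.3090 (R=-0.4000) → pose (5.1650, 7.0084, 3.3090)
step 4: θ'=1.5590 (R=-1.0000) → pose (3.9984, 8.0062, 1.5590)
step 5: θ'=2.5590 (R=2.5000) → pose (2.8741, 10.1233, 2.5590)
step 6: θ'=2.5590 (straight) → pose (2.0390, 10.6735, 2.5590)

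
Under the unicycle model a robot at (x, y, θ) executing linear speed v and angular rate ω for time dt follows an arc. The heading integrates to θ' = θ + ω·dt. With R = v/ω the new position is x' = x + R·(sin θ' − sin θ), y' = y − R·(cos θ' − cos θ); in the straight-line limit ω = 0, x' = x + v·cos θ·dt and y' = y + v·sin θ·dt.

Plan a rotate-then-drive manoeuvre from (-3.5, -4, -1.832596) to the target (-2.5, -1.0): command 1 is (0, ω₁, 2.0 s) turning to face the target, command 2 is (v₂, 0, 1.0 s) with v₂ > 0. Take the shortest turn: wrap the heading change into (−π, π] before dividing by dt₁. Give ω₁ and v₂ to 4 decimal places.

heading to target = atan2(-1−-4, -2.5−-3.5) = 1.2490
Δθ = wrap(1.2490 − -1.8326) = 3.0816; ω₁ = Δθ/dt₁ = 1.5408
distance = √((-2.5−-3.5)² + (-1−-4)²) = 3.1623; v₂ = distance/dt₂ = 3.1623

ω₁ = 1.5408, v₂ = 3.1623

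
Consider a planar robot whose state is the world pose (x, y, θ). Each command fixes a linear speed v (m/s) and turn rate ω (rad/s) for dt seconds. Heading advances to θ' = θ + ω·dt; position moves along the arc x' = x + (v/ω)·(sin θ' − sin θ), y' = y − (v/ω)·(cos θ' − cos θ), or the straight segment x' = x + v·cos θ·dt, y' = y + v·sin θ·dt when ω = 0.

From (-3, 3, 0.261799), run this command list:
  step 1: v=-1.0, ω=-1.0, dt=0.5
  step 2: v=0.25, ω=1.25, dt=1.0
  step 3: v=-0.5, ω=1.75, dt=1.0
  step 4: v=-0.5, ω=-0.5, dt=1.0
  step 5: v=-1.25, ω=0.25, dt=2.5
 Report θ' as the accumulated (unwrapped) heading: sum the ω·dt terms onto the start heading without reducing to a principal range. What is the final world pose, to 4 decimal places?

(-0.1490, 0.7221, 2.8868)

step 1: θ'=-0.2382 (R=1.0000) → pose (-3.4948, 2.9942, -0.2382)
step 2: θ'=1.0118 (R=0.2000) → pose (-3.2780, 3.0824, 1.0118)
step 3: θ'=2.7618 (R=-0.2857) → pose (-3.1417, 2.6656, 2.7618)
step 4: θ'=2.2618 (R=1.0000) → pose (-2.7418, 2.3741, 2.2618)
step 5: θ'=2.8868 (R=-5.0000) → pose (-0.1490, 0.7221, 2.8868)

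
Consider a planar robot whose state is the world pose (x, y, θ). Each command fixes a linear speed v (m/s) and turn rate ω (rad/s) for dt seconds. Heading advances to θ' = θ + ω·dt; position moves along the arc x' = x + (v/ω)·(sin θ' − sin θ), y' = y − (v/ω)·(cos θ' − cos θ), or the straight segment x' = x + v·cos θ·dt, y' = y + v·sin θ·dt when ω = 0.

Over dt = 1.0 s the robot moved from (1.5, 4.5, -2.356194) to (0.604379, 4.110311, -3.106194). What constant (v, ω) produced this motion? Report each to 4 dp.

Δθ = -3.106194 − -2.356194 = -0.750000
ω = Δθ/dt = -0.750000/1.0 = -0.7500
R = Δx/(sin θ' − sin θ) = -1.3333
v = R·ω = -1.3333·-0.7500 = 1.0000

v = 1.0000, ω = -0.7500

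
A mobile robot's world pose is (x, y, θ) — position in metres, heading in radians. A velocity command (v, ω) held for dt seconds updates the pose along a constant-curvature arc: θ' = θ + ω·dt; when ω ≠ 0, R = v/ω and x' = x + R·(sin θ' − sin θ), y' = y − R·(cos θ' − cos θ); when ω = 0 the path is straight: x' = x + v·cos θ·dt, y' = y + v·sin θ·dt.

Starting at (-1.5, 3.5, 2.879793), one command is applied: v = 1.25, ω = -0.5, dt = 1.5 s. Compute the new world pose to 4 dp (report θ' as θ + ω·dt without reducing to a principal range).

(-2.9724, 4.5890, 2.1298)

θ' = 2.8798 + -0.5·1.5 = 2.1298
R = v/ω = 1.25/-0.5 = -2.5000
x' = -1.5 + -2.5000·(sin 2.1298 − sin 2.8798) = -2.9724
y' = 3.5 − -2.5000·(cos 2.1298 − cos 2.8798) = 4.5890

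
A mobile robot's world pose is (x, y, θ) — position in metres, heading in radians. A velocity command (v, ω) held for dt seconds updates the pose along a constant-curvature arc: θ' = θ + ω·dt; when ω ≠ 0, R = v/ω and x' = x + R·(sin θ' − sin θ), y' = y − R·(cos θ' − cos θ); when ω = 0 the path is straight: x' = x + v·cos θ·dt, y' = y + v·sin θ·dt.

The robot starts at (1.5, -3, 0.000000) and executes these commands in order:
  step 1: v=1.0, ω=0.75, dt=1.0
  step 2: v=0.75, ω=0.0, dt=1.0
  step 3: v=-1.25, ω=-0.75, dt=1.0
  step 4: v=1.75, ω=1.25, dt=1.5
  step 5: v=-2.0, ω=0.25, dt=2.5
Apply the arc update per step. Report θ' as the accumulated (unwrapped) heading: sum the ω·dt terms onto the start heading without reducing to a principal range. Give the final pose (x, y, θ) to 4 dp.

step 1: θ'=0.7500 (R=1.3333) → pose (2.4089, -2.6423, 0.7500)
step 2: θ'=0.7500 (straight) → pose (2.9576, -2.1310, 0.7500)
step 3: θ'=0.0000 (R=1.6667) → pose (1.8216, -2.5782, 0.0000)
step 4: θ'=1.8750 (R=1.4000) → pose (3.1573, -0.7589, 1.8750)
step 5: θ'=2.5000 (R=-8.0000) → pose (6.0022, -4.7717, 2.5000)

(6.0022, -4.7717, 2.5000)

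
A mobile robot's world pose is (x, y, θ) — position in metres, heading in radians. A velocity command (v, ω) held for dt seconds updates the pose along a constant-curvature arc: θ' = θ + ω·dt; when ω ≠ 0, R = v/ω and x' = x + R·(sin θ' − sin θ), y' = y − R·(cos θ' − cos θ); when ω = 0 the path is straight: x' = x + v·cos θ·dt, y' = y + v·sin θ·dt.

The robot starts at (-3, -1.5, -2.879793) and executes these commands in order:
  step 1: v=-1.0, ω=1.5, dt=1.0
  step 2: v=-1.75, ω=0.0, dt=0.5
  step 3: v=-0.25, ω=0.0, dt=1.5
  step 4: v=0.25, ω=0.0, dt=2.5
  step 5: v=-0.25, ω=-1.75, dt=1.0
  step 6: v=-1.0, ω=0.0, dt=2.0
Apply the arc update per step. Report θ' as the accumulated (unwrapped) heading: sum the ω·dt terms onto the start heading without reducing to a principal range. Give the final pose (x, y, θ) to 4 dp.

(-0.4982, 0.0777, -3.1298)

step 1: θ'=-1.3798 (R=-0.6667) → pose (-2.5180, -0.7295, -1.3798)
step 2: θ'=-1.3798 (straight) → pose (-2.6841, 0.1296, -1.3798)
step 3: θ'=-1.3798 (straight) → pose (-2.7553, 0.4978, -1.3798)
step 4: θ'=-1.3798 (straight) → pose (-2.6367, -0.1159, -1.3798)
step 5: θ'=-3.1298 (R=0.1429) → pose (-2.4981, 0.0541, -3.1298)
step 6: θ'=-3.1298 (straight) → pose (-0.4982, 0.0777, -3.1298)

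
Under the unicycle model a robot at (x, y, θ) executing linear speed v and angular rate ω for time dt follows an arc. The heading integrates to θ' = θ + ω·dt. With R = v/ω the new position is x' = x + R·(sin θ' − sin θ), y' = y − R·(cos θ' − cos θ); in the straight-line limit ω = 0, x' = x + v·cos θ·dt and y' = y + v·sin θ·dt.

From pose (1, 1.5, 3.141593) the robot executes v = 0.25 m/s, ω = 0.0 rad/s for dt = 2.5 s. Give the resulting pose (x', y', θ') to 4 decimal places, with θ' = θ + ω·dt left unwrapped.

(0.3750, 1.5000, 3.1416)

θ' = 3.1416 + 0.0·2.5 = 3.1416
ω = 0 → straight: x' = 1 + 0.25·cos(3.1416)·2.5 = 0.3750
y' = 1.5 + 0.25·sin(3.1416)·2.5 = 1.5000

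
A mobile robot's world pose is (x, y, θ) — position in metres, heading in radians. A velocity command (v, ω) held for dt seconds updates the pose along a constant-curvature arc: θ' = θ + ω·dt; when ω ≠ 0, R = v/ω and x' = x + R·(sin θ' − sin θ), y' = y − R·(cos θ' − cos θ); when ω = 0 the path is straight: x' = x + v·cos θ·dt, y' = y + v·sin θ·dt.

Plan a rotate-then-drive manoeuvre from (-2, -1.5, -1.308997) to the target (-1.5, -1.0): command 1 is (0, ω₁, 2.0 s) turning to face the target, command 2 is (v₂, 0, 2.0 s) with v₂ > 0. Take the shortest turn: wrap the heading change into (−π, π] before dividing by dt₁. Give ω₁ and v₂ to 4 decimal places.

heading to target = atan2(-1−-1.5, -1.5−-2) = 0.7854
Δθ = wrap(0.7854 − -1.3090) = 2.0944; ω₁ = Δθ/dt₁ = 1.0472
distance = √((-1.5−-2)² + (-1−-1.5)²) = 0.7071; v₂ = distance/dt₂ = 0.3536

ω₁ = 1.0472, v₂ = 0.3536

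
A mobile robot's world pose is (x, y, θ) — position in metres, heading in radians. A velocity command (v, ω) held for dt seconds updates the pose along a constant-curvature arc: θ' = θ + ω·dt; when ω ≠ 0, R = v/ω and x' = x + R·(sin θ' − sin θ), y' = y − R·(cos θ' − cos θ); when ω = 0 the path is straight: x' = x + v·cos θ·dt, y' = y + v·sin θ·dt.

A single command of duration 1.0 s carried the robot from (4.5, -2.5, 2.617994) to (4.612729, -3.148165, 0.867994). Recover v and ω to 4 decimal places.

Δθ = 0.867994 − 2.617994 = -1.750000
ω = Δθ/dt = -1.750000/1.0 = -1.7500
R = −Δy/(cos θ' − cos θ) = 0.4286
v = R·ω = 0.4286·-1.7500 = -0.7500

v = -0.7500, ω = -1.7500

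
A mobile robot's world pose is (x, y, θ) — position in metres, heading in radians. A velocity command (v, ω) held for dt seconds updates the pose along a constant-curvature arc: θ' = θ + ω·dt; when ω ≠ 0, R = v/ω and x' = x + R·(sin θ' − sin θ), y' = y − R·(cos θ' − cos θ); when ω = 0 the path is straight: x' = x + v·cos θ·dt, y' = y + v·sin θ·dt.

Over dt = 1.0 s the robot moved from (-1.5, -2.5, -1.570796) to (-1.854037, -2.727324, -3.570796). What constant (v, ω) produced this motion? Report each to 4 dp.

Δθ = -3.570796 − -1.570796 = -2.000000
ω = Δθ/dt = -2.000000/1.0 = -2.0000
R = Δx/(sin θ' − sin θ) = -0.2500
v = R·ω = -0.2500·-2.0000 = 0.5000

v = 0.5000, ω = -2.0000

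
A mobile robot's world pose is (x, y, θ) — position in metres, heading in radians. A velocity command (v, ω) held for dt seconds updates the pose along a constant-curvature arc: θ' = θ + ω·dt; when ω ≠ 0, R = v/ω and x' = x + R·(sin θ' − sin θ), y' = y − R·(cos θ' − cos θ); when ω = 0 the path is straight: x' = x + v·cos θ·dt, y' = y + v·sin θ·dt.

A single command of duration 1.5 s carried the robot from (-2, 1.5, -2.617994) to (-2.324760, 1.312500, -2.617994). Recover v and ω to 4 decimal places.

v = 0.2500, ω = 0.0000

Δθ = -2.617994 − -2.617994 = 0.000000
ω = Δθ/dt = 0.000000/1.5 = 0.0000
ω = 0 → v = (Δx·cos θ + Δy·sin θ)/dt = 0.2500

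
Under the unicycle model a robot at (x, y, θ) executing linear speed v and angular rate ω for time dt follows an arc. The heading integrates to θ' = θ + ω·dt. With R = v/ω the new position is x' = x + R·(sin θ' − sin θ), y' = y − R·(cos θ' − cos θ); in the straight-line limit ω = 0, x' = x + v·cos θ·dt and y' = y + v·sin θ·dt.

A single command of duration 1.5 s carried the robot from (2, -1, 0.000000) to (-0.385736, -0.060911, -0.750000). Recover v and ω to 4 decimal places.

Δθ = -0.750000 − 0.000000 = -0.750000
ω = Δθ/dt = -0.750000/1.5 = -0.5000
R = Δx/(sin θ' − sin θ) = 3.5000
v = R·ω = 3.5000·-0.5000 = -1.7500

v = -1.7500, ω = -0.5000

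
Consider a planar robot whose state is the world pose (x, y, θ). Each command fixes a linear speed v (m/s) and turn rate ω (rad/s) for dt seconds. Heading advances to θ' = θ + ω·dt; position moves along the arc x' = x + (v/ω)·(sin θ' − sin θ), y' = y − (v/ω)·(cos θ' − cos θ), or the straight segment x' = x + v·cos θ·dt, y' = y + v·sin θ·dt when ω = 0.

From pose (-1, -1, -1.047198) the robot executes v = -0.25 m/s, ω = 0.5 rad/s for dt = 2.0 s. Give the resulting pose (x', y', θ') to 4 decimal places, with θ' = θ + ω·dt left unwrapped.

θ' = -1.0472 + 0.5·2.0 = -0.0472
R = v/ω = -0.25/0.5 = -0.5000
x' = -1 + -0.5000·(sin -0.0472 − sin -1.0472) = -1.4094
y' = -1 − -0.5000·(cos -0.0472 − cos -1.0472) = -0.7506

(-1.4094, -0.7506, -0.0472)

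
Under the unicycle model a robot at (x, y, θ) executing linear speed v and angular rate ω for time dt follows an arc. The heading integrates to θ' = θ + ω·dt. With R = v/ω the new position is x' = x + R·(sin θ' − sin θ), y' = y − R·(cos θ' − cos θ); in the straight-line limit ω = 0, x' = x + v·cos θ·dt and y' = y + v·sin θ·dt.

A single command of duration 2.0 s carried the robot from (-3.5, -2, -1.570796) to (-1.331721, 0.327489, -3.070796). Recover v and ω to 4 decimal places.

v = -1.7500, ω = -0.7500

Δθ = -3.070796 − -1.570796 = -1.500000
ω = Δθ/dt = -1.500000/2.0 = -0.7500
R = −Δy/(cos θ' − cos θ) = 2.3333
v = R·ω = 2.3333·-0.7500 = -1.7500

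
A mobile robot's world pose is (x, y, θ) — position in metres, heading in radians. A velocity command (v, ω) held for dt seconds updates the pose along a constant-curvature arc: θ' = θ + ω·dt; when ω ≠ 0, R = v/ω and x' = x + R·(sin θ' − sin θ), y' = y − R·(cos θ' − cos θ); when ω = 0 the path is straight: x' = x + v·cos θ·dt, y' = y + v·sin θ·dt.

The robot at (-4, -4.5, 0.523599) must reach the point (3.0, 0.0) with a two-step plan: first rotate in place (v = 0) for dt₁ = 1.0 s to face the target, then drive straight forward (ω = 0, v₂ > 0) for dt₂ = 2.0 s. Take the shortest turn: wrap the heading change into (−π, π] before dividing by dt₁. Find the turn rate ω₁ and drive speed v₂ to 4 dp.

heading to target = atan2(0−-4.5, 3−-4) = 0.5713
Δθ = wrap(0.5713 − 0.5236) = 0.0477; ω₁ = Δθ/dt₁ = 0.0477
distance = √((3−-4)² + (0−-4.5)²) = 8.3217; v₂ = distance/dt₂ = 4.1608

ω₁ = 0.0477, v₂ = 4.1608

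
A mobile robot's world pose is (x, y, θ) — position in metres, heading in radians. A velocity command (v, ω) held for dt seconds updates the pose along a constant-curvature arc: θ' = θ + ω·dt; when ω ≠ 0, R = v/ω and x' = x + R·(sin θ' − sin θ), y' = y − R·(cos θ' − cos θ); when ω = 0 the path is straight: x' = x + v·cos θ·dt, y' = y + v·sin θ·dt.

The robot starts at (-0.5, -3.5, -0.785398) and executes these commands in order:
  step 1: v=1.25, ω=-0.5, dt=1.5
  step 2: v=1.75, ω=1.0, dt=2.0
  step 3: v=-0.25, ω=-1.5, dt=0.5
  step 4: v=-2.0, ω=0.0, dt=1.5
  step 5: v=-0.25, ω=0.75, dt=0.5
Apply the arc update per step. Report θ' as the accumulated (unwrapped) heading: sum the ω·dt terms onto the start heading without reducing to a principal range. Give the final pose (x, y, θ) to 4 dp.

(-0.3602, -5.8360, 0.0896)

step 1: θ'=-1.5354 (R=-2.5000) → pose (0.2307, -5.1793, -1.5354)
step 2: θ'=0.4646 (R=1.7500) → pose (2.7637, -6.6819, 0.4646)
step 3: θ'=-0.2854 (R=0.1667) → pose (2.6421, -6.6928, -0.2854)
step 4: θ'=-0.2854 (straight) → pose (-0.2366, -5.8482, -0.2854)
step 5: θ'=0.0896 (R=-0.3333) → pose (-0.3602, -5.8360, 0.0896)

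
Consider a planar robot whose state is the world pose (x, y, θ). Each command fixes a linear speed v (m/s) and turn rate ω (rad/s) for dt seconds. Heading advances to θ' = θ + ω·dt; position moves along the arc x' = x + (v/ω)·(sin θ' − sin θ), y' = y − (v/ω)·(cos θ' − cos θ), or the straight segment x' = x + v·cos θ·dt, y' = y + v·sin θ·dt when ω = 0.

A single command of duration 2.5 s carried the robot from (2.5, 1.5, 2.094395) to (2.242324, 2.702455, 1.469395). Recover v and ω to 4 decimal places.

Δθ = 1.469395 − 2.094395 = -0.625000
ω = Δθ/dt = -0.625000/2.5 = -0.2500
R = −Δy/(cos θ' − cos θ) = -2.0000
v = R·ω = -2.0000·-0.2500 = 0.5000

v = 0.5000, ω = -0.2500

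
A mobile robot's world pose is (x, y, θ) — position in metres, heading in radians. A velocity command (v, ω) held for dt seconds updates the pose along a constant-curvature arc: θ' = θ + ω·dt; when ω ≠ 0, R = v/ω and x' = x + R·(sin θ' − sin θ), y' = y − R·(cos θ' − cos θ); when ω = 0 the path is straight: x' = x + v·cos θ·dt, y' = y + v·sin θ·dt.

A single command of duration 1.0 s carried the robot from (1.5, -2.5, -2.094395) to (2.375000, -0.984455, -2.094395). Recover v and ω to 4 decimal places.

v = -1.7500, ω = 0.0000

Δθ = -2.094395 − -2.094395 = 0.000000
ω = Δθ/dt = 0.000000/1.0 = 0.0000
ω = 0 → v = (Δx·cos θ + Δy·sin θ)/dt = -1.7500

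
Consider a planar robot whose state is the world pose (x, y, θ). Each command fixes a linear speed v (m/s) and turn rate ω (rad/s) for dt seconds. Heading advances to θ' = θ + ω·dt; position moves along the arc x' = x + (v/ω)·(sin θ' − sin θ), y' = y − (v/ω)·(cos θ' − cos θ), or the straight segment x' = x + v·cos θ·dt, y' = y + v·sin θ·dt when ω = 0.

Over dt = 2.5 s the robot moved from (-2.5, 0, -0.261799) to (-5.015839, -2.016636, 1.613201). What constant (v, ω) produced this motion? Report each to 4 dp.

v = -1.5000, ω = 0.7500

Δθ = 1.613201 − -0.261799 = 1.875000
ω = Δθ/dt = 1.875000/2.5 = 0.7500
R = Δx/(sin θ' − sin θ) = -2.0000
v = R·ω = -2.0000·0.7500 = -1.5000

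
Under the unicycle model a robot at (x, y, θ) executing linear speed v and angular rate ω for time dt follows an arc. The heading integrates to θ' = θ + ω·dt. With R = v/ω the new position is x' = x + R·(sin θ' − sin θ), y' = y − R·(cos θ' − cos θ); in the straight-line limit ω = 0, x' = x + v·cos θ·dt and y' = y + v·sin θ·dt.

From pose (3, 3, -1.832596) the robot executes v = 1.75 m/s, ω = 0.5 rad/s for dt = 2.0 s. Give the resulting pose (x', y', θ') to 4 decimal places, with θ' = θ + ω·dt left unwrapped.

θ' = -1.8326 + 0.5·2.0 = -0.8326
R = v/ω = 1.75/0.5 = 3.5000
x' = 3 + 3.5000·(sin -0.8326 − sin -1.8326) = 3.7919
y' = 3 − 3.5000·(cos -0.8326 − cos -1.8326) = -0.2612

(3.7919, -0.2612, -0.8326)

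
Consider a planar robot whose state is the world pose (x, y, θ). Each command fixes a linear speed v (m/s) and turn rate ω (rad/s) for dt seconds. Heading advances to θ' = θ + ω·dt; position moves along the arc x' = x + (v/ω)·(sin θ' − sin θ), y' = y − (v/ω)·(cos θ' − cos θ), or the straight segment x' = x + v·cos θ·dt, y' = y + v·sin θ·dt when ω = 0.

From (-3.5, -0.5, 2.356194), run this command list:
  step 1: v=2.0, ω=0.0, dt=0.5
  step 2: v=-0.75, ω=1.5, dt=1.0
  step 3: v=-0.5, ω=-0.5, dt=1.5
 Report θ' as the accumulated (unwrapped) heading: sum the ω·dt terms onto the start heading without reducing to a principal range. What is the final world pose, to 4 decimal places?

step 1: θ'=2.3562 (straight) → pose (-4.2071, 0.2071, 2.3562)
step 2: θ'=3.8562 (R=-0.5000) → pose (-3.5259, 0.1830, 3.8562)
step 3: θ'=3.1062 (R=1.0000) → pose (-2.8352, 0.4270, 3.1062)

(-2.8352, 0.4270, 3.1062)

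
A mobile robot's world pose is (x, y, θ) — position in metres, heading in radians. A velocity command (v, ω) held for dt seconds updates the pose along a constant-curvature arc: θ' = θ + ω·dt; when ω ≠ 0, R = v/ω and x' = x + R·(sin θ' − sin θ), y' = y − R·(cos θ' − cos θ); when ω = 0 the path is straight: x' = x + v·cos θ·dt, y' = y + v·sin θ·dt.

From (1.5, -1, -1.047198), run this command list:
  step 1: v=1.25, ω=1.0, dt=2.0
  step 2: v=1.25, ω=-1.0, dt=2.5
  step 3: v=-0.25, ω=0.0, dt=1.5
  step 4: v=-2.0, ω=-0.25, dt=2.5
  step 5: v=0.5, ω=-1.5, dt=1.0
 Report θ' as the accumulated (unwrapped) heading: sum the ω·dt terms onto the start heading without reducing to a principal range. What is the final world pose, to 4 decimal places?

(6.8188, 3.1971, -3.6722)

step 1: θ'=0.9528 (R=1.2500) → pose (3.6013, -1.0993, 0.9528)
step 2: θ'=-1.5472 (R=-1.2500) → pose (5.8698, -1.7940, -1.5472)
step 3: θ'=-1.5472 (straight) → pose (5.8609, -1.4191, -1.5472)
step 4: θ'=-2.1722 (R=8.0000) → pose (7.2624, 3.2960, -2.1722)
step 5: θ'=-3.6722 (R=-0.3333) → pose (6.8188, 3.1971, -3.6722)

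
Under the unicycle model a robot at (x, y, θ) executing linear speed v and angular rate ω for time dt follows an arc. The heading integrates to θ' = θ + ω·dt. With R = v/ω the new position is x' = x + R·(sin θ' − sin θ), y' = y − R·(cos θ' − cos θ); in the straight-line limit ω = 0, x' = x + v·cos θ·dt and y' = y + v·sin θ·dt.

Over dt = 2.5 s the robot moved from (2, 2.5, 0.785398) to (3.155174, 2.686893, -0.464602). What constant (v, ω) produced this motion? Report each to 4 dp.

v = 0.5000, ω = -0.5000

Δθ = -0.464602 − 0.785398 = -1.250000
ω = Δθ/dt = -1.250000/2.5 = -0.5000
R = Δx/(sin θ' − sin θ) = -1.0000
v = R·ω = -1.0000·-0.5000 = 0.5000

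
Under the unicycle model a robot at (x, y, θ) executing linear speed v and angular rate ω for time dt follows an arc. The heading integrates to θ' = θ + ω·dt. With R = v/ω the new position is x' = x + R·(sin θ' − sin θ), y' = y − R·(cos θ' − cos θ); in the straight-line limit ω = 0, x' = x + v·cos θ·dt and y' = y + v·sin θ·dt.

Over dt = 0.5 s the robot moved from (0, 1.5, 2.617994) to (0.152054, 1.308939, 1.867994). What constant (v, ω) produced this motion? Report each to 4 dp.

v = -0.5000, ω = -1.5000

Δθ = 1.867994 − 2.617994 = -0.750000
ω = Δθ/dt = -0.750000/0.5 = -1.5000
R = −Δy/(cos θ' − cos θ) = 0.3333
v = R·ω = 0.3333·-1.5000 = -0.5000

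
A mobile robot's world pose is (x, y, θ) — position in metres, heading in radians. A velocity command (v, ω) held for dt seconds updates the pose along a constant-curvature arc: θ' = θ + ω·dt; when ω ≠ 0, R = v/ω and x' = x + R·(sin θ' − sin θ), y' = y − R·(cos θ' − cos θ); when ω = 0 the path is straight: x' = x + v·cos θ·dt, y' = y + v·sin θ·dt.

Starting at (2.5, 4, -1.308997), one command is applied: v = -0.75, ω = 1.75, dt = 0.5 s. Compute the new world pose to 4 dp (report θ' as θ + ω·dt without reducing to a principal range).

(2.2662, 4.2779, -0.4340)

θ' = -1.3090 + 1.75·0.5 = -0.4340
R = v/ω = -0.75/1.75 = -0.4286
x' = 2.5 + -0.4286·(sin -0.4340 − sin -1.3090) = 2.2662
y' = 4 − -0.4286·(cos -0.4340 − cos -1.3090) = 4.2779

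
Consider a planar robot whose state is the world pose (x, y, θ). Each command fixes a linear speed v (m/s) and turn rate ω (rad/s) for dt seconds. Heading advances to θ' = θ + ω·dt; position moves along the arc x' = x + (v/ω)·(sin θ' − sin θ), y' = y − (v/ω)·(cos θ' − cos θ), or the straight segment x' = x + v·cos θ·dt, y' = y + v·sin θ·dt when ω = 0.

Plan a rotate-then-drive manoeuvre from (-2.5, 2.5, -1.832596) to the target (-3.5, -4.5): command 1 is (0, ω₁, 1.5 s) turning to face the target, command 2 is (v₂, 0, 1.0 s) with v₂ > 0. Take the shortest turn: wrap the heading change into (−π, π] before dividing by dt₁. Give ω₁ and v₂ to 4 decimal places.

ω₁ = 0.0799, v₂ = 7.0711

heading to target = atan2(-4.5−2.5, -3.5−-2.5) = -1.7127
Δθ = wrap(-1.7127 − -1.8326) = 0.1199; ω₁ = Δθ/dt₁ = 0.0799
distance = √((-3.5−-2.5)² + (-4.5−2.5)²) = 7.0711; v₂ = distance/dt₂ = 7.0711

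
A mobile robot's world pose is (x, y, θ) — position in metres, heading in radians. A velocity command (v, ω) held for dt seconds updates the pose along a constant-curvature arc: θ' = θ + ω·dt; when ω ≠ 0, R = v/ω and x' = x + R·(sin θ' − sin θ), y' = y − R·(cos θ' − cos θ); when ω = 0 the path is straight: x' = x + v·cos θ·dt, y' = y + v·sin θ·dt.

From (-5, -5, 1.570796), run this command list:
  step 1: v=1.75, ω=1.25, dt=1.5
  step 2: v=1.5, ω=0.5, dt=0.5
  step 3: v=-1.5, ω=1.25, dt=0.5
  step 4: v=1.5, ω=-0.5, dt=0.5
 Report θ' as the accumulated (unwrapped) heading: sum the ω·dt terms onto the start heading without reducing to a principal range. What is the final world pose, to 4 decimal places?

(-7.3914, -4.0636, 4.0708)

step 1: θ'=3.4458 (R=1.4000) → pose (-6.8193, -3.6643, 3.4458)
step 2: θ'=3.6958 (R=3.0000) → pose (-7.4995, -3.9756, 3.6958)
step 3: θ'=4.3208 (R=-1.2000) → pose (-7.0219, -3.4132, 4.3208)
step 4: θ'=4.0708 (R=-3.0000) → pose (-7.3914, -4.0636, 4.0708)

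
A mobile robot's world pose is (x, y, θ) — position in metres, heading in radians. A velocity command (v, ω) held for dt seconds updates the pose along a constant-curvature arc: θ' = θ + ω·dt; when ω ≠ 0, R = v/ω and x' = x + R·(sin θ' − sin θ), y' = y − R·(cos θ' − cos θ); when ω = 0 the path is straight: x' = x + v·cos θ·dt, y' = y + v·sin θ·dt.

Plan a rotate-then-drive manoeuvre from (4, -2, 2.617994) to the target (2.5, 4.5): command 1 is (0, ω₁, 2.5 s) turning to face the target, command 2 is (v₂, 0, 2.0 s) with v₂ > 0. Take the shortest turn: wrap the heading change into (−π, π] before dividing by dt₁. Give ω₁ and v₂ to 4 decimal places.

heading to target = atan2(4.5−-2, 2.5−4) = 1.7976
Δθ = wrap(1.7976 − 2.6180) = -0.8204; ω₁ = Δθ/dt₁ = -0.3282
distance = √((2.5−4)² + (4.5−-2)²) = 6.6708; v₂ = distance/dt₂ = 3.3354

ω₁ = -0.3282, v₂ = 3.3354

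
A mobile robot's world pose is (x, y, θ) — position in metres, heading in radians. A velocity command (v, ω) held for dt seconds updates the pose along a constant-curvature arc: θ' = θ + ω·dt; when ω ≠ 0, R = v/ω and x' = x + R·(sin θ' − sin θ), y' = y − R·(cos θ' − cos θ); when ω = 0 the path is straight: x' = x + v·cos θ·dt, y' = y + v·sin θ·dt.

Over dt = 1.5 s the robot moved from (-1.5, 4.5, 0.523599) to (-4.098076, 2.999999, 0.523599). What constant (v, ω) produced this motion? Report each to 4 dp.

v = -2.0000, ω = 0.0000

Δθ = 0.523599 − 0.523599 = 0.000000
ω = Δθ/dt = 0.000000/1.5 = 0.0000
ω = 0 → v = (Δx·cos θ + Δy·sin θ)/dt = -2.0000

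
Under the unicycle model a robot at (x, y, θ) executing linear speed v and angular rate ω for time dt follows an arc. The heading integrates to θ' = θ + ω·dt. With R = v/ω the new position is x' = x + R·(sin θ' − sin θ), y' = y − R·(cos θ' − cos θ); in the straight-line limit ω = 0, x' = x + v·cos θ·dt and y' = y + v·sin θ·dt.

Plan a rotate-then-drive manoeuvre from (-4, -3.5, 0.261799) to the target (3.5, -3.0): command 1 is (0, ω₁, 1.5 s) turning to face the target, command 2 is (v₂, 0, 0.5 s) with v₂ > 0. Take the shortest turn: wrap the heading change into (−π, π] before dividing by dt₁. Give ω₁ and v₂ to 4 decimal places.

ω₁ = -0.1302, v₂ = 15.0333

heading to target = atan2(-3−-3.5, 3.5−-4) = 0.0666
Δθ = wrap(0.0666 − 0.2618) = -0.1952; ω₁ = Δθ/dt₁ = -0.1302
distance = √((3.5−-4)² + (-3−-3.5)²) = 7.5166; v₂ = distance/dt₂ = 15.0333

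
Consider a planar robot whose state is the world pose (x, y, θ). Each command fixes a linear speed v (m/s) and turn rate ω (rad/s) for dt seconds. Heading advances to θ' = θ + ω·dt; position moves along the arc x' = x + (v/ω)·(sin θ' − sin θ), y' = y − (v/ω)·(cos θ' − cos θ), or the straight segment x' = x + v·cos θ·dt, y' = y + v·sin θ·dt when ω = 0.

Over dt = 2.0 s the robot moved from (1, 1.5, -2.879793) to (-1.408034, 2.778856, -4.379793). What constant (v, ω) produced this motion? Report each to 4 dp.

Δθ = -4.379793 − -2.879793 = -1.500000
ω = Δθ/dt = -1.500000/2.0 = -0.7500
R = Δx/(sin θ' − sin θ) = -2.0000
v = R·ω = -2.0000·-0.7500 = 1.5000

v = 1.5000, ω = -0.7500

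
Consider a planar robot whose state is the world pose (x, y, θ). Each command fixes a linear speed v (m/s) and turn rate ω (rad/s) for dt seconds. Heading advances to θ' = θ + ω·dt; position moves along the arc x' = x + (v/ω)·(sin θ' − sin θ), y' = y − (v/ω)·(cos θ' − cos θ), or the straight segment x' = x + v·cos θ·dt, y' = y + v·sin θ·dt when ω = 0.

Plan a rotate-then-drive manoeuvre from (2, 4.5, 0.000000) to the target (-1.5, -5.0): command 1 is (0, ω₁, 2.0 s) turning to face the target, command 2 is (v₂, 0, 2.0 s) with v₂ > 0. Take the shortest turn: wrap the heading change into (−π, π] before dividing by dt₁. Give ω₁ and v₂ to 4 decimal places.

ω₁ = -0.9619, v₂ = 5.0621

heading to target = atan2(-5−4.5, -1.5−2) = -1.9238
Δθ = wrap(-1.9238 − 0.0000) = -1.9238; ω₁ = Δθ/dt₁ = -0.9619
distance = √((-1.5−2)² + (-5−4.5)²) = 10.1242; v₂ = distance/dt₂ = 5.0621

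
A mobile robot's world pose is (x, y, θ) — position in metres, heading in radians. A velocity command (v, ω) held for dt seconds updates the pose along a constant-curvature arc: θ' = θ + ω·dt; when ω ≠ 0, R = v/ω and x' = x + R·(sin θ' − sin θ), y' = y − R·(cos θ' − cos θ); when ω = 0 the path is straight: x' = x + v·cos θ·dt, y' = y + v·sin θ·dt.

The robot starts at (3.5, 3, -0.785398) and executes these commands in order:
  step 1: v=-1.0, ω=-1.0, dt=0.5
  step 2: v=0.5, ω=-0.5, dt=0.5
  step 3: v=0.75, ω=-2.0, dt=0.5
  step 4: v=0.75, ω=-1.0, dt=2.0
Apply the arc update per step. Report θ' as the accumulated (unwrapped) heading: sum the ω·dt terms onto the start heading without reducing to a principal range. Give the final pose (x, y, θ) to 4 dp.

(1.9607, 3.3423, -4.5354)

step 1: θ'=-1.2854 (R=1.0000) → pose (3.2476, 3.4256, -1.2854)
step 2: θ'=-1.5354 (R=-1.0000) → pose (3.2874, 3.1794, -1.5354)
step 3: θ'=-2.5354 (R=-0.3750) → pose (3.1263, 2.8580, -2.5354)
step 4: θ'=-4.5354 (R=-0.7500) → pose (1.9607, 3.3423, -4.5354)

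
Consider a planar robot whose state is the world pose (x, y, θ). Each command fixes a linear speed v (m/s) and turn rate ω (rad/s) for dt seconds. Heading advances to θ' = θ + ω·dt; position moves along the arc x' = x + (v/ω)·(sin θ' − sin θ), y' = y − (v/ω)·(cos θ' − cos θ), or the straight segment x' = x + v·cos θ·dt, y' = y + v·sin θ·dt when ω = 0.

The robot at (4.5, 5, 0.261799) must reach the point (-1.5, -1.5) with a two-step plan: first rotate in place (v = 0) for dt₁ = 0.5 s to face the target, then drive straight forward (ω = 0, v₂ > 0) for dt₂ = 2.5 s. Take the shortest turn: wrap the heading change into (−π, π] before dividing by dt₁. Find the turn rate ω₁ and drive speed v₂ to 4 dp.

heading to target = atan2(-1.5−5, -1.5−4.5) = -2.3162
Δθ = wrap(-2.3162 − 0.2618) = -2.5780; ω₁ = Δθ/dt₁ = -5.1560
distance = √((-1.5−4.5)² + (-1.5−5)²) = 8.8459; v₂ = distance/dt₂ = 3.5384

ω₁ = -5.1560, v₂ = 3.5384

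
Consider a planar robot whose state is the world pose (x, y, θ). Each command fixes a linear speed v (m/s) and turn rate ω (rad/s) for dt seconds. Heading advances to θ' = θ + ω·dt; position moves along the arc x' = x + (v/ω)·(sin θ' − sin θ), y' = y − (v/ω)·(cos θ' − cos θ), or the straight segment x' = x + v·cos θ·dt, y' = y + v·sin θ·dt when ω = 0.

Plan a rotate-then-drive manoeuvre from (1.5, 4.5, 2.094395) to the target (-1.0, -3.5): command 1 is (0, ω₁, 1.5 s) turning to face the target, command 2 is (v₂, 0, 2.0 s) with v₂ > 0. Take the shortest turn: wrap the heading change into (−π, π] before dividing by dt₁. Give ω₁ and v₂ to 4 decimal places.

heading to target = atan2(-3.5−4.5, -1−1.5) = -1.8737
Δθ = wrap(-1.8737 − 2.0944) = 2.3151; ω₁ = Δθ/dt₁ = 1.5434
distance = √((-1−1.5)² + (-3.5−4.5)²) = 8.3815; v₂ = distance/dt₂ = 4.1908

ω₁ = 1.5434, v₂ = 4.1908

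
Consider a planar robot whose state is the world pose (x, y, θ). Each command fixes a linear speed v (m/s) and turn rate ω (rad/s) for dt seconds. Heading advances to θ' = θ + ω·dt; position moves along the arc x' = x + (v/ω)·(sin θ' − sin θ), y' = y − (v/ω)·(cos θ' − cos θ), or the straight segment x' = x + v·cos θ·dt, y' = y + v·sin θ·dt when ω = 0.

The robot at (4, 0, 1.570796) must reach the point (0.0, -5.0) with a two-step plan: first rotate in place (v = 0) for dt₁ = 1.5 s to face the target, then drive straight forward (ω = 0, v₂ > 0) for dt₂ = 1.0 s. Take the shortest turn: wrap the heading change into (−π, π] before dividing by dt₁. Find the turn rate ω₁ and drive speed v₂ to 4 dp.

ω₁ = 1.6446, v₂ = 6.4031

heading to target = atan2(-5−0, 0−4) = -2.2455
Δθ = wrap(-2.2455 − 1.5708) = 2.4669; ω₁ = Δθ/dt₁ = 1.6446
distance = √((0−4)² + (-5−0)²) = 6.4031; v₂ = distance/dt₂ = 6.4031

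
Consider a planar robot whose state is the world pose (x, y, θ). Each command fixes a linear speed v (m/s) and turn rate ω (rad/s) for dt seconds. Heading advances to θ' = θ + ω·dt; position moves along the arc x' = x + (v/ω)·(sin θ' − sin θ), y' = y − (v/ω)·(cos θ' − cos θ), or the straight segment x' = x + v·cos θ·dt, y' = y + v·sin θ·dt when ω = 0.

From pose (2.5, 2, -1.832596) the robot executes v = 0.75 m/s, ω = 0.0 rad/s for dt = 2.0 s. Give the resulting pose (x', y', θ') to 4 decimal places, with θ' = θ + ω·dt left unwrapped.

θ' = -1.8326 + 0.0·2.0 = -1.8326
ω = 0 → straight: x' = 2.5 + 0.75·cos(-1.8326)·2.0 = 2.1118
y' = 2 + 0.75·sin(-1.8326)·2.0 = 0.5511

(2.1118, 0.5511, -1.8326)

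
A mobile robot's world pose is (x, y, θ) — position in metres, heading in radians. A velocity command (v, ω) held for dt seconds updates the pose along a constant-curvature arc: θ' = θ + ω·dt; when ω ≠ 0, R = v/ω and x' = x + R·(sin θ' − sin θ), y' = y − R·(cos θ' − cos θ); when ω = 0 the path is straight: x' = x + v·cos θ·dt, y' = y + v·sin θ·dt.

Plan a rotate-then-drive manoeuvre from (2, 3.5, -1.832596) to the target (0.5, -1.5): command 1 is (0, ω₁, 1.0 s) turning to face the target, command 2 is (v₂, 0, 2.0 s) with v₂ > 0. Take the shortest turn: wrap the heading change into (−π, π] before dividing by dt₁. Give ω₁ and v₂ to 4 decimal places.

ω₁ = -0.0297, v₂ = 2.6101

heading to target = atan2(-1.5−3.5, 0.5−2) = -1.8623
Δθ = wrap(-1.8623 − -1.8326) = -0.0297; ω₁ = Δθ/dt₁ = -0.0297
distance = √((0.5−2)² + (-1.5−3.5)²) = 5.2202; v₂ = distance/dt₂ = 2.6101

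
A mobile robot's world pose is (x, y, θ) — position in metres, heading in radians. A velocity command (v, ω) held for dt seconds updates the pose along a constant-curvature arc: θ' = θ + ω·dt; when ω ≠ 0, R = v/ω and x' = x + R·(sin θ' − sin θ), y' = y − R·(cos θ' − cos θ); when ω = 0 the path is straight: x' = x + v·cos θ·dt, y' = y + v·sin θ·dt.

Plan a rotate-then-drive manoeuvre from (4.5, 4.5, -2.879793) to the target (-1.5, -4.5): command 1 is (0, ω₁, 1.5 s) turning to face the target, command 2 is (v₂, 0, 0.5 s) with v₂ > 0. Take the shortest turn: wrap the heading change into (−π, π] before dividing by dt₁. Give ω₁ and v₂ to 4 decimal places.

ω₁ = 0.4807, v₂ = 21.6333

heading to target = atan2(-4.5−4.5, -1.5−4.5) = -2.1588
Δθ = wrap(-2.1588 − -2.8798) = 0.7210; ω₁ = Δθ/dt₁ = 0.4807
distance = √((-1.5−4.5)² + (-4.5−4.5)²) = 10.8167; v₂ = distance/dt₂ = 21.6333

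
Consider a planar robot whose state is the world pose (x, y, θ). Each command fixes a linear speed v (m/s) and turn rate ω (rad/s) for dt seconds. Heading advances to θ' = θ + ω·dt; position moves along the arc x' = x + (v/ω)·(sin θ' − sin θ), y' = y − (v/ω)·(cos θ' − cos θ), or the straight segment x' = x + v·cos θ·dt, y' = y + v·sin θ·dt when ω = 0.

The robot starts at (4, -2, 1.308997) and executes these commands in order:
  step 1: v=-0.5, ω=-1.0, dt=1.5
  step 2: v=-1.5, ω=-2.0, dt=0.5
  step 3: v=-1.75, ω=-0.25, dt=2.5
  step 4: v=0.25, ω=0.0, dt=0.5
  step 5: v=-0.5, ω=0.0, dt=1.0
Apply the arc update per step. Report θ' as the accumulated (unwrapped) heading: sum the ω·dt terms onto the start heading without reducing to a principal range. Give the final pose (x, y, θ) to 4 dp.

step 1: θ'=-0.1910 (R=0.5000) → pose (3.4221, -2.3615, -0.1910)
step 2: θ'=-1.1910 (R=0.7500) → pose (2.8679, -1.9032, -1.1910)
step 3: θ'=-1.8160 (R=7.0000) → pose (2.5785, 2.3912, -1.8160)
step 4: θ'=-1.8160 (straight) → pose (2.5482, 2.2700, -1.8160)
step 5: θ'=-1.8160 (straight) → pose (2.6696, 2.7550, -1.8160)

(2.6696, 2.7550, -1.8160)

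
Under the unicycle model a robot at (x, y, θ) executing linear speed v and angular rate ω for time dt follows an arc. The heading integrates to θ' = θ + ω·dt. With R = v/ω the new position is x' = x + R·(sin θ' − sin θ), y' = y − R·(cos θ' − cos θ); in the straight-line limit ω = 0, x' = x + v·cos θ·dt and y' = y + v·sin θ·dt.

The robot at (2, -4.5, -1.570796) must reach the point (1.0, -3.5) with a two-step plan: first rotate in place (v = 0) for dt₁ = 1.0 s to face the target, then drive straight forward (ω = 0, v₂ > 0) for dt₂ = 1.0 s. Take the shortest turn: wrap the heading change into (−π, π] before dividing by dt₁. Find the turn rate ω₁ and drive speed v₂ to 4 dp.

ω₁ = -2.3562, v₂ = 1.4142

heading to target = atan2(-3.5−-4.5, 1−2) = 2.3562
Δθ = wrap(2.3562 − -1.5708) = -2.3562; ω₁ = Δθ/dt₁ = -2.3562
distance = √((1−2)² + (-3.5−-4.5)²) = 1.4142; v₂ = distance/dt₂ = 1.4142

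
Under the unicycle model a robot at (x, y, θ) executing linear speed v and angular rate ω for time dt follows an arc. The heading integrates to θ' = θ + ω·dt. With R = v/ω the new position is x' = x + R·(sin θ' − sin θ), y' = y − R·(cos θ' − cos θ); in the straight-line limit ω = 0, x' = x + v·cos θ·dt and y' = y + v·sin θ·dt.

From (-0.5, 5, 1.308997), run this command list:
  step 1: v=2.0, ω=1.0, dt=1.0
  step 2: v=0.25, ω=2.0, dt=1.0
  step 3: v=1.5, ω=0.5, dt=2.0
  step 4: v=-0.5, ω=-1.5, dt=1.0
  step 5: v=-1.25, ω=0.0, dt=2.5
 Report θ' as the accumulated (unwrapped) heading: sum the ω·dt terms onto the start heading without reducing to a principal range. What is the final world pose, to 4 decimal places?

(1.6415, 6.3487, 3.8090)

step 1: θ'=2.3090 (R=2.0000) → pose (-0.9525, 6.8636, 2.3090)
step 2: θ'=4.3090 (R=0.1250) → pose (-1.1599, 6.8285, 4.3090)
step 3: θ'=5.3090 (R=3.0000) → pose (-0.8825, 3.9654, 5.3090)
step 4: θ'=3.8090 (R=0.3333) → pose (-0.8130, 4.4145, 3.8090)
step 5: θ'=3.8090 (straight) → pose (1.6415, 6.3487, 3.8090)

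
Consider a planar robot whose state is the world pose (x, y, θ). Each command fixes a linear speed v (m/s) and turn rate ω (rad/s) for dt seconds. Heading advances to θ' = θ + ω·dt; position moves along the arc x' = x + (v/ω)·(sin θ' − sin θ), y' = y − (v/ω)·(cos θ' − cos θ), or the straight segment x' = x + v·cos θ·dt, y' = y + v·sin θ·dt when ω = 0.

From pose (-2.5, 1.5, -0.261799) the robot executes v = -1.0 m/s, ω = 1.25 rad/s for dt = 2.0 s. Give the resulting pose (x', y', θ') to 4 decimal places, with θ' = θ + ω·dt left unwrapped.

(-3.3354, 0.2321, 2.2382)

θ' = -0.2618 + 1.25·2.0 = 2.2382
R = v/ω = -1.0/1.25 = -0.8000
x' = -2.5 + -0.8000·(sin 2.2382 − sin -0.2618) = -3.3354
y' = 1.5 − -0.8000·(cos 2.2382 − cos -0.2618) = 0.2321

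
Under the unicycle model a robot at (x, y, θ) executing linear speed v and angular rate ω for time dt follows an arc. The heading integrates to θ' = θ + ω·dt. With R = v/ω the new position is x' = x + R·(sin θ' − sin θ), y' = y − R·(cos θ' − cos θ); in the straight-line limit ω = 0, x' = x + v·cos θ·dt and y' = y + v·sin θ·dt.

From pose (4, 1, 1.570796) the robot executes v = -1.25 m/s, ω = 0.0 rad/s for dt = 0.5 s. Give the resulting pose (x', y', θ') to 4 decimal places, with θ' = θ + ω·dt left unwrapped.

(4.0000, 0.3750, 1.5708)

θ' = 1.5708 + 0.0·0.5 = 1.5708
ω = 0 → straight: x' = 4 + -1.25·cos(1.5708)·0.5 = 4.0000
y' = 1 + -1.25·sin(1.5708)·0.5 = 0.3750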